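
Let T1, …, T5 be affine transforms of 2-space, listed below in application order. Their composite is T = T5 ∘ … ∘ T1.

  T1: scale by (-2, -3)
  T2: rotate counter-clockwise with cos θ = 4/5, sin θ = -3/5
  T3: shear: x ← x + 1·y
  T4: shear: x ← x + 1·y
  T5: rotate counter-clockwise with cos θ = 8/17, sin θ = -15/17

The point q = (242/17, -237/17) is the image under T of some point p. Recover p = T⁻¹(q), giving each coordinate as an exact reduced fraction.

p = (-1, -3)

T1 = [-2 0 0; 0 -3 0; 0 0 1]
T2·T1 = [-8/5 -9/5 0; 6/5 -12/5 0; 0 0 1]
T3·…·T1 = [-2/5 -21/5 0; 6/5 -12/5 0; 0 0 1]
T4·…·T1 = [4/5 -33/5 0; 6/5 -12/5 0; 0 0 1]
T5·…·T1 = [122/85 -444/85 0; -12/85 399/85 0; 0 0 1]
det M = 6; M⁻¹ = [133/170 74/85 0; 2/85 61/255 0; 0 0 1]
M⁻¹ · (242/17, -237/17)ᵀ = (-1, -3)ᵀ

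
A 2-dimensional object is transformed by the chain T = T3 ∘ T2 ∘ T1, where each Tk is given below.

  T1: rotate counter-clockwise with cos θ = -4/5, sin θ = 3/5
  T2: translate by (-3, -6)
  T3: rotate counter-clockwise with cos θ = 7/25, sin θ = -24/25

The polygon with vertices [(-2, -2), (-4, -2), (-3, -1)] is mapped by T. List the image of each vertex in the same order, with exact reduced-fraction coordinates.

T1 rotate counter-clockwise with cos θ = -4/5, sin θ = 3/5: (-2, -2) → (14/5, 2/5); (-4, -2) → (22/5, -4/5); (-3, -1) → (3, -1)
T2 translate by (-3, -6): (14/5, 2/5) → (-1/5, -28/5); (22/5, -4/5) → (7/5, -34/5); (3, -1) → (0, -7)
T3 rotate counter-clockwise with cos θ = 7/25, sin θ = -24/25: (-1/5, -28/5) → (-679/125, -172/125); (7/5, -34/5) → (-767/125, -406/125); (0, -7) → (-168/25, -49/25)

image vertices: (-679/125, -172/125), (-767/125, -406/125), (-168/25, -49/25)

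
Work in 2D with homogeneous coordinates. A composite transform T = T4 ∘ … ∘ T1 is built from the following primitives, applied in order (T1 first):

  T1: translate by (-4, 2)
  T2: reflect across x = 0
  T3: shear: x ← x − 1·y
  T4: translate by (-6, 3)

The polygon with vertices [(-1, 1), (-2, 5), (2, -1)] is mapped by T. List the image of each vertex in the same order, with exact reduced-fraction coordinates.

T1 translate by (-4, 2): (-1, 1) → (-5, 3); (-2, 5) → (-6, 7); (2, -1) → (-2, 1)
T2 reflect across x = 0: (-5, 3) → (5, 3); (-6, 7) → (6, 7); (-2, 1) → (2, 1)
T3 shear: x ← x − 1·y: (5, 3) → (2, 3); (6, 7) → (-1, 7); (2, 1) → (1, 1)
T4 translate by (-6, 3): (2, 3) → (-4, 6); (-1, 7) → (-7, 10); (1, 1) → (-5, 4)

image vertices: (-4, 6), (-7, 10), (-5, 4)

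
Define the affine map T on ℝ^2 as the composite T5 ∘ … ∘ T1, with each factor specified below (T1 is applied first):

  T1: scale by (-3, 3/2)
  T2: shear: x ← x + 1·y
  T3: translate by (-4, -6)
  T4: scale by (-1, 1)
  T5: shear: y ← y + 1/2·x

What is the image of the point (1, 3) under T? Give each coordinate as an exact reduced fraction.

T(p) = (5/2, -1/4)

T1 scale by (-3, 3/2): (1, 3) → (-3, 9/2)
T2 shear: x ← x + 1·y: (-3, 9/2) → (3/2, 9/2)
T3 translate by (-4, -6): (3/2, 9/2) → (-5/2, -3/2)
T4 scale by (-1, 1): (-5/2, -3/2) → (5/2, -3/2)
T5 shear: y ← y + 1/2·x: (5/2, -3/2) → (5/2, -1/4)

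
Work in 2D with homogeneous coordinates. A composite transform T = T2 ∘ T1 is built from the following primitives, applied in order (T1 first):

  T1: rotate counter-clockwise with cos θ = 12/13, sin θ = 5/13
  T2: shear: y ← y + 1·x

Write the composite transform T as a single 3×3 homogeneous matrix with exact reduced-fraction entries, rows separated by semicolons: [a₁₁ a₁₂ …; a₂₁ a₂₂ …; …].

T1 = [12/13 -5/13 0; 5/13 12/13 0; 0 0 1]
T2·T1 = [12/13 -5/13 0; 17/13 7/13 0; 0 0 1]

T = [12/13 -5/13 0; 17/13 7/13 0; 0 0 1]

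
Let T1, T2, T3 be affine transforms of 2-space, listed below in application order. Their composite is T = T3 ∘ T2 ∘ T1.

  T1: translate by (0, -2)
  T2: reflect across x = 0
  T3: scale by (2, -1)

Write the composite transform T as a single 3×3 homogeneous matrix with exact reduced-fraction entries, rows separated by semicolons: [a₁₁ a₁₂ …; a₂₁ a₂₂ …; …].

T = [-2 0 0; 0 -1 2; 0 0 1]

T1 = [1 0 0; 0 1 -2; 0 0 1]
T2·T1 = [-1 0 0; 0 1 -2; 0 0 1]
T3·…·T1 = [-2 0 0; 0 -1 2; 0 0 1]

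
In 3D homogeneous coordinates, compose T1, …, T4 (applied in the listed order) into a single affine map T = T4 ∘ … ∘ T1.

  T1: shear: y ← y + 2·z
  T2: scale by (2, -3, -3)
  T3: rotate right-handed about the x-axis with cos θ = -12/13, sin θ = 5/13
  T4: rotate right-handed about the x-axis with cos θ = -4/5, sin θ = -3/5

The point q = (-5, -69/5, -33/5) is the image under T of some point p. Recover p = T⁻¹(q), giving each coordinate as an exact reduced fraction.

p = (-5/2, 3, 1)

T1 = [1 0 0 0; 0 1 2 0; 0 0 1 0; 0 0 0 1]
T2·T1 = [2 0 0 0; 0 -3 -6 0; 0 0 -3 0; 0 0 0 1]
T3·…·T1 = [2 0 0 0; 0 36/13 87/13 0; 0 -15/13 6/13 0; 0 0 0 1]
T4·…·T1 = [2 0 0 0; 0 -189/65 -66/13 0; 0 -48/65 -57/13 0; 0 0 0 1]
det M = 18; M⁻¹ = [1/2 0 0 0; 0 -19/39 22/39 0; 0 16/195 -21/65 0; 0 0 0 1]
M⁻¹ · (-5, -69/5, -33/5)ᵀ = (-5/2, 3, 1)ᵀ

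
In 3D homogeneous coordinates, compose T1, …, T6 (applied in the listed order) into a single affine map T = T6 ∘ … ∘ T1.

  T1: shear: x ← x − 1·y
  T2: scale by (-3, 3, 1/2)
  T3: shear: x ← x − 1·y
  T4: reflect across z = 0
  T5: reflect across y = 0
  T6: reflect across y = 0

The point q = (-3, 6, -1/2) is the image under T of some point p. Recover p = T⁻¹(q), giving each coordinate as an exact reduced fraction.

T1 = [1 -1 0 0; 0 1 0 0; 0 0 1 0; 0 0 0 1]
T2·T1 = [-3 3 0 0; 0 3 0 0; 0 0 1/2 0; 0 0 0 1]
T3·…·T1 = [-3 0 0 0; 0 3 0 0; 0 0 1/2 0; 0 0 0 1]
T4·…·T1 = [-3 0 0 0; 0 3 0 0; 0 0 -1/2 0; 0 0 0 1]
T5·…·T1 = [-3 0 0 0; 0 -3 0 0; 0 0 -1/2 0; 0 0 0 1]
T6·…·T1 = [-3 0 0 0; 0 3 0 0; 0 0 -1/2 0; 0 0 0 1]
det M = 9/2; M⁻¹ = [-1/3 0 0 0; 0 1/3 0 0; 0 0 -2 0; 0 0 0 1]
M⁻¹ · (-3, 6, -1/2)ᵀ = (1, 2, 1)ᵀ

p = (1, 2, 1)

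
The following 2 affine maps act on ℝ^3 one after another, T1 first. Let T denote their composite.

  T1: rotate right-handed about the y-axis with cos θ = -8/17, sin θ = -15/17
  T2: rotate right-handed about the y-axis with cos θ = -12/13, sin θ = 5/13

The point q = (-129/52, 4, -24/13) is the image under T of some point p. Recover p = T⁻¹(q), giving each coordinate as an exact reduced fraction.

p = (-3/4, 4, -3)

T1 = [-8/17 0 -15/17 0; 0 1 0 0; 15/17 0 -8/17 0; 0 0 0 1]
T2·T1 = [171/221 0 140/221 0; 0 1 0 0; -140/221 0 171/221 0; 0 0 0 1]
det M = 1; M⁻¹ = [171/221 0 -140/221 0; 0 1 0 0; 140/221 0 171/221 0; 0 0 0 1]
M⁻¹ · (-129/52, 4, -24/13)ᵀ = (-3/4, 4, -3)ᵀ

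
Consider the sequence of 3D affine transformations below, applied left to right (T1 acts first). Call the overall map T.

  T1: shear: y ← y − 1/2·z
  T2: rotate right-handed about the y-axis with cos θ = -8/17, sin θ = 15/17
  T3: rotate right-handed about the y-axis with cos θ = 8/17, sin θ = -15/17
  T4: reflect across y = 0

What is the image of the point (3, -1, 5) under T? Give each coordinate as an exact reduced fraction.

T(p) = (99/17, 7/2, 5/17)

T1 shear: y ← y − 1/2·z: (3, -1, 5) → (3, -7/2, 5)
T2 rotate right-handed about the y-axis with cos θ = -8/17, sin θ = 15/17: (3, -7/2, 5) → (3, -7/2, -5)
T3 rotate right-handed about the y-axis with cos θ = 8/17, sin θ = -15/17: (3, -7/2, -5) → (99/17, -7/2, 5/17)
T4 reflect across y = 0: (99/17, -7/2, 5/17) → (99/17, 7/2, 5/17)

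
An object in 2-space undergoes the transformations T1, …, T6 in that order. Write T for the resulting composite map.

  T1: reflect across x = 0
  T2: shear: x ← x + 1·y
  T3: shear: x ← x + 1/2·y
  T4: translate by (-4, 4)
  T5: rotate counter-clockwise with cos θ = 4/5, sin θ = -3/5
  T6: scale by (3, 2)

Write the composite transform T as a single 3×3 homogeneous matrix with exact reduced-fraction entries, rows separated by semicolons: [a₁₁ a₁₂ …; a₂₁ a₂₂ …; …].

T1 = [-1 0 0; 0 1 0; 0 0 1]
T2·T1 = [-1 1 0; 0 1 0; 0 0 1]
T3·…·T1 = [-1 3/2 0; 0 1 0; 0 0 1]
T4·…·T1 = [-1 3/2 -4; 0 1 4; 0 0 1]
T5·…·T1 = [-4/5 9/5 -4/5; 3/5 -1/10 28/5; 0 0 1]
T6·…·T1 = [-12/5 27/5 -12/5; 6/5 -1/5 56/5; 0 0 1]

T = [-12/5 27/5 -12/5; 6/5 -1/5 56/5; 0 0 1]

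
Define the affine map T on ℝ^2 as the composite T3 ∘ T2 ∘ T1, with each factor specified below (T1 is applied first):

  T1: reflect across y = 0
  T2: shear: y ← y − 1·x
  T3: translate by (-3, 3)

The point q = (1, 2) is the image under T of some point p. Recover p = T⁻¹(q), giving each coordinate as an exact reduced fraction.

T1 = [1 0 0; 0 -1 0; 0 0 1]
T2·T1 = [1 0 0; -1 -1 0; 0 0 1]
T3·…·T1 = [1 0 -3; -1 -1 3; 0 0 1]
det M = -1; M⁻¹ = [1 0 3; -1 -1 0; 0 0 1]
M⁻¹ · (1, 2)ᵀ = (4, -3)ᵀ

p = (4, -3)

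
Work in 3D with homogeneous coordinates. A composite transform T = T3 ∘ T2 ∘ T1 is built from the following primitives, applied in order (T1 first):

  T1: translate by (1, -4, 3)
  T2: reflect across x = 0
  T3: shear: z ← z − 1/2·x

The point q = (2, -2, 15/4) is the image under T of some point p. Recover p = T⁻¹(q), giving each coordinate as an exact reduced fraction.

T1 = [1 0 0 1; 0 1 0 -4; 0 0 1 3; 0 0 0 1]
T2·T1 = [-1 0 0 -1; 0 1 0 -4; 0 0 1 3; 0 0 0 1]
T3·…·T1 = [-1 0 0 -1; 0 1 0 -4; 1/2 0 1 7/2; 0 0 0 1]
det M = -1; M⁻¹ = [-1 0 0 -1; 0 1 0 4; 1/2 0 1 -3; 0 0 0 1]
M⁻¹ · (2, -2, 15/4)ᵀ = (-3, 2, 7/4)ᵀ

p = (-3, 2, 7/4)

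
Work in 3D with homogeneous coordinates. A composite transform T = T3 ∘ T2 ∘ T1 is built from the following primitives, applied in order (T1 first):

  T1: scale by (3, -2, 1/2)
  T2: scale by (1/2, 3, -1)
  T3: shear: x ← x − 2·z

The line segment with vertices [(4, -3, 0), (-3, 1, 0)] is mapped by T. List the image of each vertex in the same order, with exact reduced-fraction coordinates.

image vertices: (6, 18, 0), (-9/2, -6, 0)

T1 scale by (3, -2, 1/2): (4, -3, 0) → (12, 6, 0); (-3, 1, 0) → (-9, -2, 0)
T2 scale by (1/2, 3, -1): (12, 6, 0) → (6, 18, 0); (-9, -2, 0) → (-9/2, -6, 0)
T3 shear: x ← x − 2·z: (6, 18, 0) → (6, 18, 0); (-9/2, -6, 0) → (-9/2, -6, 0)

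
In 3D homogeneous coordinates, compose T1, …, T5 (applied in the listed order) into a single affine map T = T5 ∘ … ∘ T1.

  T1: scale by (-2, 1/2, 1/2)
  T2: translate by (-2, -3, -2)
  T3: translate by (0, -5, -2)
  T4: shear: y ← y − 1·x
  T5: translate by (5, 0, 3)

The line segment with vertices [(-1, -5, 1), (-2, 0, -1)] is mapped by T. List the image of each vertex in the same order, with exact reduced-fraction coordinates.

image vertices: (5, -21/2, -1/2), (7, -10, -3/2)

T1 scale by (-2, 1/2, 1/2): (-1, -5, 1) → (2, -5/2, 1/2); (-2, 0, -1) → (4, 0, -1/2)
T2 translate by (-2, -3, -2): (2, -5/2, 1/2) → (0, -11/2, -3/2); (4, 0, -1/2) → (2, -3, -5/2)
T3 translate by (0, -5, -2): (0, -11/2, -3/2) → (0, -21/2, -7/2); (2, -3, -5/2) → (2, -8, -9/2)
T4 shear: y ← y − 1·x: (0, -21/2, -7/2) → (0, -21/2, -7/2); (2, -8, -9/2) → (2, -10, -9/2)
T5 translate by (5, 0, 3): (0, -21/2, -7/2) → (5, -21/2, -1/2); (2, -10, -9/2) → (7, -10, -3/2)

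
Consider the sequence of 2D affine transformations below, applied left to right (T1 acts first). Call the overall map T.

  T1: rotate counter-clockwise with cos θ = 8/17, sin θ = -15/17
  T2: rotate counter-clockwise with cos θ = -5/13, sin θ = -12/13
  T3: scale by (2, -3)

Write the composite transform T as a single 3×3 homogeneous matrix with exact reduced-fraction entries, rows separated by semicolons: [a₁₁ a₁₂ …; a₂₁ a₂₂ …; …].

T = [-440/221 42/221 0; 63/221 660/221 0; 0 0 1]

T1 = [8/17 15/17 0; -15/17 8/17 0; 0 0 1]
T2·T1 = [-220/221 21/221 0; -21/221 -220/221 0; 0 0 1]
T3·…·T1 = [-440/221 42/221 0; 63/221 660/221 0; 0 0 1]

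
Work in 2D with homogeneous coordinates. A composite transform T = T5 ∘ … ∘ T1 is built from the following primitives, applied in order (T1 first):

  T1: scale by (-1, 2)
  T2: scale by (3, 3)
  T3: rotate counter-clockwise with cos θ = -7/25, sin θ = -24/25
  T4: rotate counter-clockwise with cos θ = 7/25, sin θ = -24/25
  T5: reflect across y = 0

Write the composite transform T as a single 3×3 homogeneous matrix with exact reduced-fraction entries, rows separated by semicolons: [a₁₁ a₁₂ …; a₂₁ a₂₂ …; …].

T = [3 0 0; 0 6 0; 0 0 1]

T1 = [-1 0 0; 0 2 0; 0 0 1]
T2·T1 = [-3 0 0; 0 6 0; 0 0 1]
T3·…·T1 = [21/25 144/25 0; 72/25 -42/25 0; 0 0 1]
T4·…·T1 = [3 0 0; 0 -6 0; 0 0 1]
T5·…·T1 = [3 0 0; 0 6 0; 0 0 1]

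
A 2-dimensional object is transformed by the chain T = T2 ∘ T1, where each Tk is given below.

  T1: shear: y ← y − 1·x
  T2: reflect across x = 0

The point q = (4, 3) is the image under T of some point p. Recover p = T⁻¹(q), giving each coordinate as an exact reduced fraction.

T1 = [1 0 0; -1 1 0; 0 0 1]
T2·T1 = [-1 0 0; -1 1 0; 0 0 1]
det M = -1; M⁻¹ = [-1 0 0; -1 1 0; 0 0 1]
M⁻¹ · (4, 3)ᵀ = (-4, -1)ᵀ

p = (-4, -1)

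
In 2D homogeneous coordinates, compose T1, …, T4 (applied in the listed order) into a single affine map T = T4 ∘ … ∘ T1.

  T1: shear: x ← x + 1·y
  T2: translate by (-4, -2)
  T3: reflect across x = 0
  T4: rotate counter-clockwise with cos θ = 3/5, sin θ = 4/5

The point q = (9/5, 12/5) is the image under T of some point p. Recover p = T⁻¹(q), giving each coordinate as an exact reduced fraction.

T1 = [1 1 0; 0 1 0; 0 0 1]
T2·T1 = [1 1 -4; 0 1 -2; 0 0 1]
T3·…·T1 = [-1 -1 4; 0 1 -2; 0 0 1]
T4·…·T1 = [-3/5 -7/5 4; -4/5 -1/5 2; 0 0 1]
det M = -1; M⁻¹ = [1/5 -7/5 2; -4/5 3/5 2; 0 0 1]
M⁻¹ · (9/5, 12/5)ᵀ = (-1, 2)ᵀ

p = (-1, 2)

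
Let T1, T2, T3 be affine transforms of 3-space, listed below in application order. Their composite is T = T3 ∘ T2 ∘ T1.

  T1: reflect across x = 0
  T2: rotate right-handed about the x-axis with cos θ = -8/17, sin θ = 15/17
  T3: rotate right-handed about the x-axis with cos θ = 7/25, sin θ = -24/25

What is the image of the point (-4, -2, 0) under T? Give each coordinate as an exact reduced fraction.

T1 reflect across x = 0: (-4, -2, 0) → (4, -2, 0)
T2 rotate right-handed about the x-axis with cos θ = -8/17, sin θ = 15/17: (4, -2, 0) → (4, 16/17, -30/17)
T3 rotate right-handed about the x-axis with cos θ = 7/25, sin θ = -24/25: (4, 16/17, -30/17) → (4, -608/425, -594/425)

T(p) = (4, -608/425, -594/425)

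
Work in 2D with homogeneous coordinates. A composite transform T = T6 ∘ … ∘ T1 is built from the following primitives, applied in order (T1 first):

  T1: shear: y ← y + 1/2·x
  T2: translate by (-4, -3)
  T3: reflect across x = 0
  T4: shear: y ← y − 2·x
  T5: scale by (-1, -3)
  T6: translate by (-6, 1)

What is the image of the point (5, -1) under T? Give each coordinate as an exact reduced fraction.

T1 shear: y ← y + 1/2·x: (5, -1) → (5, 3/2)
T2 translate by (-4, -3): (5, 3/2) → (1, -3/2)
T3 reflect across x = 0: (1, -3/2) → (-1, -3/2)
T4 shear: y ← y − 2·x: (-1, -3/2) → (-1, 1/2)
T5 scale by (-1, -3): (-1, 1/2) → (1, -3/2)
T6 translate by (-6, 1): (1, -3/2) → (-5, -1/2)

T(p) = (-5, -1/2)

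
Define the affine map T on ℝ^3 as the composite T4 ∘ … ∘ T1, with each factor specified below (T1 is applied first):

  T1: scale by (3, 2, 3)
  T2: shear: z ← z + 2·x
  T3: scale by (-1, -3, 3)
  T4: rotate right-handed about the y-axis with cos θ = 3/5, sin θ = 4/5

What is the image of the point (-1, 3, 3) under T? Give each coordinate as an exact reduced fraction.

T(p) = (9, -18, 3)

T1 scale by (3, 2, 3): (-1, 3, 3) → (-3, 6, 9)
T2 shear: z ← z + 2·x: (-3, 6, 9) → (-3, 6, 3)
T3 scale by (-1, -3, 3): (-3, 6, 3) → (3, -18, 9)
T4 rotate right-handed about the y-axis with cos θ = 3/5, sin θ = 4/5: (3, -18, 9) → (9, -18, 3)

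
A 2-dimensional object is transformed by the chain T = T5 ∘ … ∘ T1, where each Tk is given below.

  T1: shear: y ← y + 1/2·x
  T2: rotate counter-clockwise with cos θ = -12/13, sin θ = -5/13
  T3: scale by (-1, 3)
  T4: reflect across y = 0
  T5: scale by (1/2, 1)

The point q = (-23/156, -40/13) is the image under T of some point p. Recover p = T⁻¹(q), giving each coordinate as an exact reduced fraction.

p = (-2/3, -1/2)

T1 = [1 0 0; 1/2 1 0; 0 0 1]
T2·T1 = [-19/26 5/13 0; -11/13 -12/13 0; 0 0 1]
T3·…·T1 = [19/26 -5/13 0; -33/13 -36/13 0; 0 0 1]
T4·…·T1 = [19/26 -5/13 0; 33/13 36/13 0; 0 0 1]
T5·…·T1 = [19/52 -5/26 0; 33/13 36/13 0; 0 0 1]
det M = 3/2; M⁻¹ = [24/13 5/39 0; -22/13 19/78 0; 0 0 1]
M⁻¹ · (-23/156, -40/13)ᵀ = (-2/3, -1/2)ᵀ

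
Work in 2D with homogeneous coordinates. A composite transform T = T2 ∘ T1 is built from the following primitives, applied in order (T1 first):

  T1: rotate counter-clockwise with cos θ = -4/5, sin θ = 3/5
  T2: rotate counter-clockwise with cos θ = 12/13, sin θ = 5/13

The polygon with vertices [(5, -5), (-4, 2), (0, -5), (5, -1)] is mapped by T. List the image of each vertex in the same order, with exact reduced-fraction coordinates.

image vertices: (-47/13, 79/13), (44/13, -38/13), (16/13, 63/13), (-23/5, 11/5)

T1 rotate counter-clockwise with cos θ = -4/5, sin θ = 3/5: (5, -5) → (-1, 7); (-4, 2) → (2, -4); (0, -5) → (3, 4); (5, -1) → (-17/5, 19/5)
T2 rotate counter-clockwise with cos θ = 12/13, sin θ = 5/13: (-1, 7) → (-47/13, 79/13); (2, -4) → (44/13, -38/13); (3, 4) → (16/13, 63/13); (-17/5, 19/5) → (-23/5, 11/5)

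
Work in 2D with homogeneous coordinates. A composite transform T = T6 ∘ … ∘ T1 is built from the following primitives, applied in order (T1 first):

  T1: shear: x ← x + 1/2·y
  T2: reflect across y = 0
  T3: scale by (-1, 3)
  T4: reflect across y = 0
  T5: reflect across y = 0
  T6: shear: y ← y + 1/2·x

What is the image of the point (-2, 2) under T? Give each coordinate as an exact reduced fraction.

T(p) = (1, -11/2)

T1 shear: x ← x + 1/2·y: (-2, 2) → (-1, 2)
T2 reflect across y = 0: (-1, 2) → (-1, -2)
T3 scale by (-1, 3): (-1, -2) → (1, -6)
T4 reflect across y = 0: (1, -6) → (1, 6)
T5 reflect across y = 0: (1, 6) → (1, -6)
T6 shear: y ← y + 1/2·x: (1, -6) → (1, -11/2)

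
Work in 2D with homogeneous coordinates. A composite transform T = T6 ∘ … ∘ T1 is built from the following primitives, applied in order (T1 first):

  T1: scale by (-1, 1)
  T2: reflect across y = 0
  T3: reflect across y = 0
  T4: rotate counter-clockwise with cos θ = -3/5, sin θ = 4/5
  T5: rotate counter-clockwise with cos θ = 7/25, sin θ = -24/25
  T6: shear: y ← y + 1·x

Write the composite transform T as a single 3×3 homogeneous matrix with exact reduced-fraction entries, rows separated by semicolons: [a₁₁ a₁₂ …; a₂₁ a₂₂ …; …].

T1 = [-1 0 0; 0 1 0; 0 0 1]
T2·T1 = [-1 0 0; 0 -1 0; 0 0 1]
T3·…·T1 = [-1 0 0; 0 1 0; 0 0 1]
T4·…·T1 = [3/5 -4/5 0; -4/5 -3/5 0; 0 0 1]
T5·…·T1 = [-3/5 -4/5 0; -4/5 3/5 0; 0 0 1]
T6·…·T1 = [-3/5 -4/5 0; -7/5 -1/5 0; 0 0 1]

T = [-3/5 -4/5 0; -7/5 -1/5 0; 0 0 1]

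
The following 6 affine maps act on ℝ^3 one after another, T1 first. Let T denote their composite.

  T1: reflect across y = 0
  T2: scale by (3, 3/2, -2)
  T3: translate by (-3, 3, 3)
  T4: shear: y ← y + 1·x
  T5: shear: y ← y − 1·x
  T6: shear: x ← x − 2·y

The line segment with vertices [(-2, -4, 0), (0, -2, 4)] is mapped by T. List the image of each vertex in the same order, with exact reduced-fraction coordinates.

image vertices: (-27, 9, 3), (-15, 6, -5)

T1 reflect across y = 0: (-2, -4, 0) → (-2, 4, 0); (0, -2, 4) → (0, 2, 4)
T2 scale by (3, 3/2, -2): (-2, 4, 0) → (-6, 6, 0); (0, 2, 4) → (0, 3, -8)
T3 translate by (-3, 3, 3): (-6, 6, 0) → (-9, 9, 3); (0, 3, -8) → (-3, 6, -5)
T4 shear: y ← y + 1·x: (-9, 9, 3) → (-9, 0, 3); (-3, 6, -5) → (-3, 3, -5)
T5 shear: y ← y − 1·x: (-9, 0, 3) → (-9, 9, 3); (-3, 3, -5) → (-3, 6, -5)
T6 shear: x ← x − 2·y: (-9, 9, 3) → (-27, 9, 3); (-3, 6, -5) → (-15, 6, -5)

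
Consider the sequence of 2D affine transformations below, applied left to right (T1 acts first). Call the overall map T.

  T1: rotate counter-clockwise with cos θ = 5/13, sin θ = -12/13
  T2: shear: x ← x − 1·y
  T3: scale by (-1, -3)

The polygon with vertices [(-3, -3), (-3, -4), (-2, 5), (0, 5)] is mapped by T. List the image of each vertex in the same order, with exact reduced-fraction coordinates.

image vertices: (72/13, -63/13), (79/13, -48/13), (-1/13, -147/13), (-35/13, -75/13)

T1 rotate counter-clockwise with cos θ = 5/13, sin θ = -12/13: (-3, -3) → (-51/13, 21/13); (-3, -4) → (-63/13, 16/13); (-2, 5) → (50/13, 49/13); (0, 5) → (60/13, 25/13)
T2 shear: x ← x − 1·y: (-51/13, 21/13) → (-72/13, 21/13); (-63/13, 16/13) → (-79/13, 16/13); (50/13, 49/13) → (1/13, 49/13); (60/13, 25/13) → (35/13, 25/13)
T3 scale by (-1, -3): (-72/13, 21/13) → (72/13, -63/13); (-79/13, 16/13) → (79/13, -48/13); (1/13, 49/13) → (-1/13, -147/13); (35/13, 25/13) → (-35/13, -75/13)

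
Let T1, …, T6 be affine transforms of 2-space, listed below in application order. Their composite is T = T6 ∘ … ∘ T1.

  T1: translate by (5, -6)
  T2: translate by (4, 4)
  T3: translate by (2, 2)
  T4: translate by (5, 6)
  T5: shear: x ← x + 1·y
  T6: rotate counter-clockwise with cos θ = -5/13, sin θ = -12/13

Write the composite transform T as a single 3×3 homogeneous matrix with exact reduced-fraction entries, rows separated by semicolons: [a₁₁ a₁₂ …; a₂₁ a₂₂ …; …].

T = [-5/13 7/13 -38/13; -12/13 -17/13 -294/13; 0 0 1]

T1 = [1 0 5; 0 1 -6; 0 0 1]
T2·T1 = [1 0 9; 0 1 -2; 0 0 1]
T3·…·T1 = [1 0 11; 0 1 0; 0 0 1]
T4·…·T1 = [1 0 16; 0 1 6; 0 0 1]
T5·…·T1 = [1 1 22; 0 1 6; 0 0 1]
T6·…·T1 = [-5/13 7/13 -38/13; -12/13 -17/13 -294/13; 0 0 1]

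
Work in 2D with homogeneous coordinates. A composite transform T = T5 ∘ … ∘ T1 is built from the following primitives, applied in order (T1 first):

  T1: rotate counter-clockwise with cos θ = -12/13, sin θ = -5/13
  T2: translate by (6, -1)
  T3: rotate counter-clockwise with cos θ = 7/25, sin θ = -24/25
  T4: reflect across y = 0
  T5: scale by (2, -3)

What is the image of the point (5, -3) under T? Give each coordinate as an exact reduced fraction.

T(p) = (-54/325, -258/325)

T1 rotate counter-clockwise with cos θ = -12/13, sin θ = -5/13: (5, -3) → (-75/13, 11/13)
T2 translate by (6, -1): (-75/13, 11/13) → (3/13, -2/13)
T3 rotate counter-clockwise with cos θ = 7/25, sin θ = -24/25: (3/13, -2/13) → (-27/325, -86/325)
T4 reflect across y = 0: (-27/325, -86/325) → (-27/325, 86/325)
T5 scale by (2, -3): (-27/325, 86/325) → (-54/325, -258/325)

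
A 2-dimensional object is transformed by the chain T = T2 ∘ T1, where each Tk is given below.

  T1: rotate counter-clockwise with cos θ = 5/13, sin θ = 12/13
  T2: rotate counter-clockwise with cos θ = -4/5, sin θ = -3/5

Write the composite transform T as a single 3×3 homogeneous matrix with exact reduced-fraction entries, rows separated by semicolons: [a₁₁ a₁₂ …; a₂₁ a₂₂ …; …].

T = [16/65 63/65 0; -63/65 16/65 0; 0 0 1]

T1 = [5/13 -12/13 0; 12/13 5/13 0; 0 0 1]
T2·T1 = [16/65 63/65 0; -63/65 16/65 0; 0 0 1]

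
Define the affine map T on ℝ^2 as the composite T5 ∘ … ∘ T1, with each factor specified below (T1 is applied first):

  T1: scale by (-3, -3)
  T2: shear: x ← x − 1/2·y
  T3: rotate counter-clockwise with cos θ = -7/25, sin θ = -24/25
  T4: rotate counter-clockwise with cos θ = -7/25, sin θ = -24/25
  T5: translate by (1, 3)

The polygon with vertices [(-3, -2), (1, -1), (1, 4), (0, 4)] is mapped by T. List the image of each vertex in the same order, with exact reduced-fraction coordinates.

T1 scale by (-3, -3): (-3, -2) → (9, 6); (1, -1) → (-3, 3); (1, 4) → (-3, -12); (0, 4) → (0, -12)
T2 shear: x ← x − 1/2·y: (9, 6) → (6, 6); (-3, 3) → (-9/2, 3); (-3, -12) → (3, -12); (0, -12) → (6, -12)
T3 rotate counter-clockwise with cos θ = -7/25, sin θ = -24/25: (6, 6) → (102/25, -186/25); (-9/2, 3) → (207/50, 87/25); (3, -12) → (-309/25, 12/25); (6, -12) → (-66/5, -12/5)
T4 rotate counter-clockwise with cos θ = -7/25, sin θ = -24/25: (102/25, -186/25) → (-5178/625, -1146/625); (207/50, 87/25) → (2727/1250, -3093/625); (-309/25, 12/25) → (2451/625, 7332/625); (-66/5, -12/5) → (174/125, 1668/125)
T5 translate by (1, 3): (-5178/625, -1146/625) → (-4553/625, 729/625); (2727/1250, -3093/625) → (3977/1250, -1218/625); (2451/625, 7332/625) → (3076/625, 9207/625); (174/125, 1668/125) → (299/125, 2043/125)

image vertices: (-4553/625, 729/625), (3977/1250, -1218/625), (3076/625, 9207/625), (299/125, 2043/125)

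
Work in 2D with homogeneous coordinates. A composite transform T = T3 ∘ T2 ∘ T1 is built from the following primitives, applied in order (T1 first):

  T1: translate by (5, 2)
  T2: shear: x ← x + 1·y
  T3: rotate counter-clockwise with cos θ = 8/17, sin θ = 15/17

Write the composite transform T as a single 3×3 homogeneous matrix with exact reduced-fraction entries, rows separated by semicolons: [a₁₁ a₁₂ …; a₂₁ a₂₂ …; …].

T = [8/17 -7/17 26/17; 15/17 23/17 121/17; 0 0 1]

T1 = [1 0 5; 0 1 2; 0 0 1]
T2·T1 = [1 1 7; 0 1 2; 0 0 1]
T3·…·T1 = [8/17 -7/17 26/17; 15/17 23/17 121/17; 0 0 1]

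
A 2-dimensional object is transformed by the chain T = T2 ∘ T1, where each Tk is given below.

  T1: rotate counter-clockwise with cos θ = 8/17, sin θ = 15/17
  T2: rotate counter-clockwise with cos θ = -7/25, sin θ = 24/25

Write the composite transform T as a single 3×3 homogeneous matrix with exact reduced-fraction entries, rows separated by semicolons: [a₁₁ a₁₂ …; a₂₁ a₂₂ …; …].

T1 = [8/17 -15/17 0; 15/17 8/17 0; 0 0 1]
T2·T1 = [-416/425 -87/425 0; 87/425 -416/425 0; 0 0 1]

T = [-416/425 -87/425 0; 87/425 -416/425 0; 0 0 1]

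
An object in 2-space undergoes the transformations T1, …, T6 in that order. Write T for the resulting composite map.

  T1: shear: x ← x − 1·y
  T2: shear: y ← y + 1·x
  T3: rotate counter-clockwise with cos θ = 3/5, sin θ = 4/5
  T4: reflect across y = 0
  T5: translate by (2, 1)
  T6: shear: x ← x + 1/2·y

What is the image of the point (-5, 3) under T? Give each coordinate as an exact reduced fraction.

T(p) = (32/5, 52/5)

T1 shear: x ← x − 1·y: (-5, 3) → (-8, 3)
T2 shear: y ← y + 1·x: (-8, 3) → (-8, -5)
T3 rotate counter-clockwise with cos θ = 3/5, sin θ = 4/5: (-8, -5) → (-4/5, -47/5)
T4 reflect across y = 0: (-4/5, -47/5) → (-4/5, 47/5)
T5 translate by (2, 1): (-4/5, 47/5) → (6/5, 52/5)
T6 shear: x ← x + 1/2·y: (6/5, 52/5) → (32/5, 52/5)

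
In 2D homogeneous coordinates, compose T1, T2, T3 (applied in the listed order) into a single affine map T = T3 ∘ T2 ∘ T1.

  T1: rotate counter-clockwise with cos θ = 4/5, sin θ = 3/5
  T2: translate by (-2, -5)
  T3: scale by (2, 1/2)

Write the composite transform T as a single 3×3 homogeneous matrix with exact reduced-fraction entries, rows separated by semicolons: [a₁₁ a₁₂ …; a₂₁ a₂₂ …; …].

T = [8/5 -6/5 -4; 3/10 2/5 -5/2; 0 0 1]

T1 = [4/5 -3/5 0; 3/5 4/5 0; 0 0 1]
T2·T1 = [4/5 -3/5 -2; 3/5 4/5 -5; 0 0 1]
T3·…·T1 = [8/5 -6/5 -4; 3/10 2/5 -5/2; 0 0 1]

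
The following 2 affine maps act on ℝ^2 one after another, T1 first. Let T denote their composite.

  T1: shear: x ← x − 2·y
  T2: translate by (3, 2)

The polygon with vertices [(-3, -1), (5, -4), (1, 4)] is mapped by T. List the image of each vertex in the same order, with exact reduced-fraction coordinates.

T1 shear: x ← x − 2·y: (-3, -1) → (-1, -1); (5, -4) → (13, -4); (1, 4) → (-7, 4)
T2 translate by (3, 2): (-1, -1) → (2, 1); (13, -4) → (16, -2); (-7, 4) → (-4, 6)

image vertices: (2, 1), (16, -2), (-4, 6)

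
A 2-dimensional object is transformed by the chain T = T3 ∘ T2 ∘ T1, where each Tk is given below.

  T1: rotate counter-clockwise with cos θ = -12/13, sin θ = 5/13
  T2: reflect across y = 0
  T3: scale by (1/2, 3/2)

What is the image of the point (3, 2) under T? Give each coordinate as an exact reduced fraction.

T(p) = (-23/13, 27/26)

T1 rotate counter-clockwise with cos θ = -12/13, sin θ = 5/13: (3, 2) → (-46/13, -9/13)
T2 reflect across y = 0: (-46/13, -9/13) → (-46/13, 9/13)
T3 scale by (1/2, 3/2): (-46/13, 9/13) → (-23/13, 27/26)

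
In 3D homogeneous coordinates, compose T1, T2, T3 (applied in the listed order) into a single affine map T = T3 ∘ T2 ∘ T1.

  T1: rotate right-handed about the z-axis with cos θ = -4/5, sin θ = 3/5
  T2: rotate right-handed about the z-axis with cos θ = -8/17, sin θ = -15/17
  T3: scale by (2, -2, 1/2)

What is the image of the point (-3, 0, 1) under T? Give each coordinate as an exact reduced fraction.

T1 rotate right-handed about the z-axis with cos θ = -4/5, sin θ = 3/5: (-3, 0, 1) → (12/5, -9/5, 1)
T2 rotate right-handed about the z-axis with cos θ = -8/17, sin θ = -15/17: (12/5, -9/5, 1) → (-231/85, -108/85, 1)
T3 scale by (2, -2, 1/2): (-231/85, -108/85, 1) → (-462/85, 216/85, 1/2)

T(p) = (-462/85, 216/85, 1/2)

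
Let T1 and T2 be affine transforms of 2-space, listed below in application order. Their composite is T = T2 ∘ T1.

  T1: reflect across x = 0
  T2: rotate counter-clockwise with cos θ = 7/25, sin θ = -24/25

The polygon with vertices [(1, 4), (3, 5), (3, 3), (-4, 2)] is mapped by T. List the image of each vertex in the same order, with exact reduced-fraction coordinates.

T1 reflect across x = 0: (1, 4) → (-1, 4); (3, 5) → (-3, 5); (3, 3) → (-3, 3); (-4, 2) → (4, 2)
T2 rotate counter-clockwise with cos θ = 7/25, sin θ = -24/25: (-1, 4) → (89/25, 52/25); (-3, 5) → (99/25, 107/25); (-3, 3) → (51/25, 93/25); (4, 2) → (76/25, -82/25)

image vertices: (89/25, 52/25), (99/25, 107/25), (51/25, 93/25), (76/25, -82/25)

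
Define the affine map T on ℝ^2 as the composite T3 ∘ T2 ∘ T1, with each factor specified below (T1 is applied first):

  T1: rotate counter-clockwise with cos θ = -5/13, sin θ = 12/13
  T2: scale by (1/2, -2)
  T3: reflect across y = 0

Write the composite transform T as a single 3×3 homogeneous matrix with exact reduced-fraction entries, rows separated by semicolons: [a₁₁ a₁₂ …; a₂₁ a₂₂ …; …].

T1 = [-5/13 -12/13 0; 12/13 -5/13 0; 0 0 1]
T2·T1 = [-5/26 -6/13 0; -24/13 10/13 0; 0 0 1]
T3·…·T1 = [-5/26 -6/13 0; 24/13 -10/13 0; 0 0 1]

T = [-5/26 -6/13 0; 24/13 -10/13 0; 0 0 1]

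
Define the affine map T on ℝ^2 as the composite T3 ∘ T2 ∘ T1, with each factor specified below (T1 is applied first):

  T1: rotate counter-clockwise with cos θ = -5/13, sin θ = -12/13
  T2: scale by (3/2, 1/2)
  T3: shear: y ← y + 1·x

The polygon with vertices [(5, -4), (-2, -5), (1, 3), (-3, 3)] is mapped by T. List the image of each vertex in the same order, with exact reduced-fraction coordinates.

image vertices: (-219/26, -259/26), (-75/13, -101/26), (93/26, 33/13), (153/26, 87/13)

T1 rotate counter-clockwise with cos θ = -5/13, sin θ = -12/13: (5, -4) → (-73/13, -40/13); (-2, -5) → (-50/13, 49/13); (1, 3) → (31/13, -27/13); (-3, 3) → (51/13, 21/13)
T2 scale by (3/2, 1/2): (-73/13, -40/13) → (-219/26, -20/13); (-50/13, 49/13) → (-75/13, 49/26); (31/13, -27/13) → (93/26, -27/26); (51/13, 21/13) → (153/26, 21/26)
T3 shear: y ← y + 1·x: (-219/26, -20/13) → (-219/26, -259/26); (-75/13, 49/26) → (-75/13, -101/26); (93/26, -27/26) → (93/26, 33/13); (153/26, 21/26) → (153/26, 87/13)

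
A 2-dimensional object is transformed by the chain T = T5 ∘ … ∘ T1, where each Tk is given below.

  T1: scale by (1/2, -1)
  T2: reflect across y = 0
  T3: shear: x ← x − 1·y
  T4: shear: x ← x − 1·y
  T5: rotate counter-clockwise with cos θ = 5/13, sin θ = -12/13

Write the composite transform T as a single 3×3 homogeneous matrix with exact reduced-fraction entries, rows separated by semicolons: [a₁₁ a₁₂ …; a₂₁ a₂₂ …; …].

T = [5/26 2/13 0; -6/13 29/13 0; 0 0 1]

T1 = [1/2 0 0; 0 -1 0; 0 0 1]
T2·T1 = [1/2 0 0; 0 1 0; 0 0 1]
T3·…·T1 = [1/2 -1 0; 0 1 0; 0 0 1]
T4·…·T1 = [1/2 -2 0; 0 1 0; 0 0 1]
T5·…·T1 = [5/26 2/13 0; -6/13 29/13 0; 0 0 1]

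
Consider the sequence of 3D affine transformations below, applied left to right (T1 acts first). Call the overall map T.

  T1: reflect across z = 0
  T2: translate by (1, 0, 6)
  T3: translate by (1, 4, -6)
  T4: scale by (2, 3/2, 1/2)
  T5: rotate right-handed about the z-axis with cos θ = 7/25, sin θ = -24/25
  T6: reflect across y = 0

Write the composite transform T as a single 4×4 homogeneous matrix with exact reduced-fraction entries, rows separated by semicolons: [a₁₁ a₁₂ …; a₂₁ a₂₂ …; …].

T1 = [1 0 0 0; 0 1 0 0; 0 0 -1 0; 0 0 0 1]
T2·T1 = [1 0 0 1; 0 1 0 0; 0 0 -1 6; 0 0 0 1]
T3·…·T1 = [1 0 0 2; 0 1 0 4; 0 0 -1 0; 0 0 0 1]
T4·…·T1 = [2 0 0 4; 0 3/2 0 6; 0 0 -1/2 0; 0 0 0 1]
T5·…·T1 = [14/25 36/25 0 172/25; -48/25 21/50 0 -54/25; 0 0 -1/2 0; 0 0 0 1]
T6·…·T1 = [14/25 36/25 0 172/25; 48/25 -21/50 0 54/25; 0 0 -1/2 0; 0 0 0 1]

T = [14/25 36/25 0 172/25; 48/25 -21/50 0 54/25; 0 0 -1/2 0; 0 0 0 1]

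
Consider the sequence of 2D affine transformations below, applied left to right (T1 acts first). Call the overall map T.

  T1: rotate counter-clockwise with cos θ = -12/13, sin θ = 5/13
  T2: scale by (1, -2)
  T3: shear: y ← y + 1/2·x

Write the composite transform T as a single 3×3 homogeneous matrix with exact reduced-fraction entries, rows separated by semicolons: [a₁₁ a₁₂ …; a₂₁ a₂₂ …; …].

T = [-12/13 -5/13 0; -16/13 43/26 0; 0 0 1]

T1 = [-12/13 -5/13 0; 5/13 -12/13 0; 0 0 1]
T2·T1 = [-12/13 -5/13 0; -10/13 24/13 0; 0 0 1]
T3·…·T1 = [-12/13 -5/13 0; -16/13 43/26 0; 0 0 1]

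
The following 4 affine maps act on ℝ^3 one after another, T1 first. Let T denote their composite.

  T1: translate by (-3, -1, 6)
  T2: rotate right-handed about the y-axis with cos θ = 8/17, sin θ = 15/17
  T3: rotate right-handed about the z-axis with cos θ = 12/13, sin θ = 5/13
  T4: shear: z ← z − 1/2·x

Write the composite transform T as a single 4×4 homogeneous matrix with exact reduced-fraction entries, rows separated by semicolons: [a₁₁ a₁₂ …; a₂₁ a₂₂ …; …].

T = [96/221 -5/13 180/221 877/221; 40/221 12/13 75/221 126/221; -243/221 5/26 14/221 1541/442; 0 0 0 1]

T1 = [1 0 0 -3; 0 1 0 -1; 0 0 1 6; 0 0 0 1]
T2·T1 = [8/17 0 15/17 66/17; 0 1 0 -1; -15/17 0 8/17 93/17; 0 0 0 1]
T3·…·T1 = [96/221 -5/13 180/221 877/221; 40/221 12/13 75/221 126/221; -15/17 0 8/17 93/17; 0 0 0 1]
T4·…·T1 = [96/221 -5/13 180/221 877/221; 40/221 12/13 75/221 126/221; -243/221 5/26 14/221 1541/442; 0 0 0 1]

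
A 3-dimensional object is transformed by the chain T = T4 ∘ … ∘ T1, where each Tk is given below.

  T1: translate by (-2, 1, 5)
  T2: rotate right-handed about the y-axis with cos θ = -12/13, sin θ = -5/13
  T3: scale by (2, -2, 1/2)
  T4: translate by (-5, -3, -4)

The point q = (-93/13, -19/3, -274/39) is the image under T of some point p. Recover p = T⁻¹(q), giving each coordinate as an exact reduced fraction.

T1 = [1 0 0 -2; 0 1 0 1; 0 0 1 5; 0 0 0 1]
T2·T1 = [-12/13 0 -5/13 -1/13; 0 1 0 1; 5/13 0 -12/13 -70/13; 0 0 0 1]
T3·…·T1 = [-24/13 0 -10/13 -2/13; 0 -2 0 -2; 5/26 0 -6/13 -35/13; 0 0 0 1]
T4·…·T1 = [-24/13 0 -10/13 -67/13; 0 -2 0 -5; 5/26 0 -6/13 -87/13; 0 0 0 1]
det M = -2; M⁻¹ = [-6/13 0 10/13 36/13; 0 -1/2 0 -5/2; -5/26 0 -24/13 -347/26; 0 0 0 1]
M⁻¹ · (-93/13, -19/3, -274/39)ᵀ = (2/3, 2/3, 1)ᵀ

p = (2/3, 2/3, 1)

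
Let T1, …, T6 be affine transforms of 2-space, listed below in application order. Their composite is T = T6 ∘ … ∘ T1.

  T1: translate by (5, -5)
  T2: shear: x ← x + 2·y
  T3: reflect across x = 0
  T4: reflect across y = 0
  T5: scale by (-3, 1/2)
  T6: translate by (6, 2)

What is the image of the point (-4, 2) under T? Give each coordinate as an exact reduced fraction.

T(p) = (-9, 7/2)

T1 translate by (5, -5): (-4, 2) → (1, -3)
T2 shear: x ← x + 2·y: (1, -3) → (-5, -3)
T3 reflect across x = 0: (-5, -3) → (5, -3)
T4 reflect across y = 0: (5, -3) → (5, 3)
T5 scale by (-3, 1/2): (5, 3) → (-15, 3/2)
T6 translate by (6, 2): (-15, 3/2) → (-9, 7/2)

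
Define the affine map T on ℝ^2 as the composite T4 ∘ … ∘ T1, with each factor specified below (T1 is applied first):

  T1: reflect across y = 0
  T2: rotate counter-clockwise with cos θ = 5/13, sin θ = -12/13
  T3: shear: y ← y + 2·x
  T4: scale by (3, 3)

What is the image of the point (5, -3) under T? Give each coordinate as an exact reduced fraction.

T1 reflect across y = 0: (5, -3) → (5, 3)
T2 rotate counter-clockwise with cos θ = 5/13, sin θ = -12/13: (5, 3) → (61/13, -45/13)
T3 shear: y ← y + 2·x: (61/13, -45/13) → (61/13, 77/13)
T4 scale by (3, 3): (61/13, 77/13) → (183/13, 231/13)

T(p) = (183/13, 231/13)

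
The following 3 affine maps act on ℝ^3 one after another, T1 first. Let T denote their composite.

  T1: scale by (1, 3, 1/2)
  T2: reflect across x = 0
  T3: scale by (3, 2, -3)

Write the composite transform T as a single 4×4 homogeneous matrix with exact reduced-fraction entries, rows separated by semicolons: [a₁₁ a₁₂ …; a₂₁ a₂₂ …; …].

T = [-3 0 0 0; 0 6 0 0; 0 0 -3/2 0; 0 0 0 1]

T1 = [1 0 0 0; 0 3 0 0; 0 0 1/2 0; 0 0 0 1]
T2·T1 = [-1 0 0 0; 0 3 0 0; 0 0 1/2 0; 0 0 0 1]
T3·…·T1 = [-3 0 0 0; 0 6 0 0; 0 0 -3/2 0; 0 0 0 1]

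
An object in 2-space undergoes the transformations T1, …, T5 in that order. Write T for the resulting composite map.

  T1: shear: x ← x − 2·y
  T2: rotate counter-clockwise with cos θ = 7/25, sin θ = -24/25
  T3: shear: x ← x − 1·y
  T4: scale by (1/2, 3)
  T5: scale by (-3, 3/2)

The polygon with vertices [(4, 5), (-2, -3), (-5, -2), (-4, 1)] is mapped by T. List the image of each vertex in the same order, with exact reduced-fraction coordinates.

T1 shear: x ← x − 2·y: (4, 5) → (-6, 5); (-2, -3) → (4, -3); (-5, -2) → (-1, -2); (-4, 1) → (-6, 1)
T2 rotate counter-clockwise with cos θ = 7/25, sin θ = -24/25: (-6, 5) → (78/25, 179/25); (4, -3) → (-44/25, -117/25); (-1, -2) → (-11/5, 2/5); (-6, 1) → (-18/25, 151/25)
T3 shear: x ← x − 1·y: (78/25, 179/25) → (-101/25, 179/25); (-44/25, -117/25) → (73/25, -117/25); (-11/5, 2/5) → (-13/5, 2/5); (-18/25, 151/25) → (-169/25, 151/25)
T4 scale by (1/2, 3): (-101/25, 179/25) → (-101/50, 537/25); (73/25, -117/25) → (73/50, -351/25); (-13/5, 2/5) → (-13/10, 6/5); (-169/25, 151/25) → (-169/50, 453/25)
T5 scale by (-3, 3/2): (-101/50, 537/25) → (303/50, 1611/50); (73/50, -351/25) → (-219/50, -1053/50); (-13/10, 6/5) → (39/10, 9/5); (-169/50, 453/25) → (507/50, 1359/50)

image vertices: (303/50, 1611/50), (-219/50, -1053/50), (39/10, 9/5), (507/50, 1359/50)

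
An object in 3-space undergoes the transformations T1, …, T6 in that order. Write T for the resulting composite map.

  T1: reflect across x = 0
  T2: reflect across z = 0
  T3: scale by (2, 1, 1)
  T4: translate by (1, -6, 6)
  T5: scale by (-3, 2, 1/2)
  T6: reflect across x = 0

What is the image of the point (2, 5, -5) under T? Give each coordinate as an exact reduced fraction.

T(p) = (-9, -2, 11/2)

T1 reflect across x = 0: (2, 5, -5) → (-2, 5, -5)
T2 reflect across z = 0: (-2, 5, -5) → (-2, 5, 5)
T3 scale by (2, 1, 1): (-2, 5, 5) → (-4, 5, 5)
T4 translate by (1, -6, 6): (-4, 5, 5) → (-3, -1, 11)
T5 scale by (-3, 2, 1/2): (-3, -1, 11) → (9, -2, 11/2)
T6 reflect across x = 0: (9, -2, 11/2) → (-9, -2, 11/2)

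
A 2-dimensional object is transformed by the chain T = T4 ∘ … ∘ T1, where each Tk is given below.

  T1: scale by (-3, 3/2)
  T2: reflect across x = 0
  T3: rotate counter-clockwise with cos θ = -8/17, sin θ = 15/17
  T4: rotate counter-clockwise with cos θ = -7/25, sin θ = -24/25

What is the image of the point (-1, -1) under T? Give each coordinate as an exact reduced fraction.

T(p) = (-447/170, -177/85)

T1 scale by (-3, 3/2): (-1, -1) → (3, -3/2)
T2 reflect across x = 0: (3, -3/2) → (-3, -3/2)
T3 rotate counter-clockwise with cos θ = -8/17, sin θ = 15/17: (-3, -3/2) → (93/34, -33/17)
T4 rotate counter-clockwise with cos θ = -7/25, sin θ = -24/25: (93/34, -33/17) → (-447/170, -177/85)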